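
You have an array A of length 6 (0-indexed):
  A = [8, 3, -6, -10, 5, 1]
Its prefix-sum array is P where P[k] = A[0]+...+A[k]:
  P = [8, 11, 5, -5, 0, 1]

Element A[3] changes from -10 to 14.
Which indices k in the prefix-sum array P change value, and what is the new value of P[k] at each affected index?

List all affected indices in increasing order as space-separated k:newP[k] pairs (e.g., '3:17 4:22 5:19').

P[k] = A[0] + ... + A[k]
P[k] includes A[3] iff k >= 3
Affected indices: 3, 4, ..., 5; delta = 24
  P[3]: -5 + 24 = 19
  P[4]: 0 + 24 = 24
  P[5]: 1 + 24 = 25

Answer: 3:19 4:24 5:25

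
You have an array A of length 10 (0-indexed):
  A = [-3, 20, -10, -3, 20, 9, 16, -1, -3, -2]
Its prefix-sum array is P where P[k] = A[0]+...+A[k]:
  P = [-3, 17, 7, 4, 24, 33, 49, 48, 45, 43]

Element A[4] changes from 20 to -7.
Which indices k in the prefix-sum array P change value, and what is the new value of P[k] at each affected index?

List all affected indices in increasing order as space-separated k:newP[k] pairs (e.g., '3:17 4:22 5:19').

P[k] = A[0] + ... + A[k]
P[k] includes A[4] iff k >= 4
Affected indices: 4, 5, ..., 9; delta = -27
  P[4]: 24 + -27 = -3
  P[5]: 33 + -27 = 6
  P[6]: 49 + -27 = 22
  P[7]: 48 + -27 = 21
  P[8]: 45 + -27 = 18
  P[9]: 43 + -27 = 16

Answer: 4:-3 5:6 6:22 7:21 8:18 9:16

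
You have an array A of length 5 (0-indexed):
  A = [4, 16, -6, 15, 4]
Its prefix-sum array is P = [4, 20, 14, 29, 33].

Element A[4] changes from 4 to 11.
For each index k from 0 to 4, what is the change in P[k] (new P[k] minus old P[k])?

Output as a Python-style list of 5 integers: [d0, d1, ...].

Element change: A[4] 4 -> 11, delta = 7
For k < 4: P[k] unchanged, delta_P[k] = 0
For k >= 4: P[k] shifts by exactly 7
Delta array: [0, 0, 0, 0, 7]

Answer: [0, 0, 0, 0, 7]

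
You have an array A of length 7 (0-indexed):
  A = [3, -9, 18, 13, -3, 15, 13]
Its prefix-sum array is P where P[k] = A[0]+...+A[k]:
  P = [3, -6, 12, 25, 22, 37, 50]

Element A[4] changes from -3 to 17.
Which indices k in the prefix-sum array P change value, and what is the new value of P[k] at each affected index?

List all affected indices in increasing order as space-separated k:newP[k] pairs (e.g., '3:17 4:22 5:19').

Answer: 4:42 5:57 6:70

Derivation:
P[k] = A[0] + ... + A[k]
P[k] includes A[4] iff k >= 4
Affected indices: 4, 5, ..., 6; delta = 20
  P[4]: 22 + 20 = 42
  P[5]: 37 + 20 = 57
  P[6]: 50 + 20 = 70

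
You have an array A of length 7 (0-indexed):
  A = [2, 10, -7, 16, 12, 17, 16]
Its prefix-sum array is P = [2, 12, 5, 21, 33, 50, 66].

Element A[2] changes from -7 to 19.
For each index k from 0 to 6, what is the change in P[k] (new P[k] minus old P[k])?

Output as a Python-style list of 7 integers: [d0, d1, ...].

Answer: [0, 0, 26, 26, 26, 26, 26]

Derivation:
Element change: A[2] -7 -> 19, delta = 26
For k < 2: P[k] unchanged, delta_P[k] = 0
For k >= 2: P[k] shifts by exactly 26
Delta array: [0, 0, 26, 26, 26, 26, 26]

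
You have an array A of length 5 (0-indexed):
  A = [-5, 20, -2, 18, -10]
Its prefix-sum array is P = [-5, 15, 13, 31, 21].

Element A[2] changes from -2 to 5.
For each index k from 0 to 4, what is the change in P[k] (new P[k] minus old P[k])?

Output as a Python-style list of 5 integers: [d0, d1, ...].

Element change: A[2] -2 -> 5, delta = 7
For k < 2: P[k] unchanged, delta_P[k] = 0
For k >= 2: P[k] shifts by exactly 7
Delta array: [0, 0, 7, 7, 7]

Answer: [0, 0, 7, 7, 7]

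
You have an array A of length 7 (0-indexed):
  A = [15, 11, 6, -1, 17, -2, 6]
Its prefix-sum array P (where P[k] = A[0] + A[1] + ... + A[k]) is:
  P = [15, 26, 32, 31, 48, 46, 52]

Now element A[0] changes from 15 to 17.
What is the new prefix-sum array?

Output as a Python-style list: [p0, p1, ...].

Change: A[0] 15 -> 17, delta = 2
P[k] for k < 0: unchanged (A[0] not included)
P[k] for k >= 0: shift by delta = 2
  P[0] = 15 + 2 = 17
  P[1] = 26 + 2 = 28
  P[2] = 32 + 2 = 34
  P[3] = 31 + 2 = 33
  P[4] = 48 + 2 = 50
  P[5] = 46 + 2 = 48
  P[6] = 52 + 2 = 54

Answer: [17, 28, 34, 33, 50, 48, 54]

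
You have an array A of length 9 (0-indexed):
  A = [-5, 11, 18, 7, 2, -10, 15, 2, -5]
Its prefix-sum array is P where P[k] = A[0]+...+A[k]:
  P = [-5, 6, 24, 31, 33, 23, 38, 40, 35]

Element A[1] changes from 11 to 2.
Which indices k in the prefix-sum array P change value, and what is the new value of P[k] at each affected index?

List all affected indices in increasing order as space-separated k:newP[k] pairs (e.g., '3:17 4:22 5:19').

P[k] = A[0] + ... + A[k]
P[k] includes A[1] iff k >= 1
Affected indices: 1, 2, ..., 8; delta = -9
  P[1]: 6 + -9 = -3
  P[2]: 24 + -9 = 15
  P[3]: 31 + -9 = 22
  P[4]: 33 + -9 = 24
  P[5]: 23 + -9 = 14
  P[6]: 38 + -9 = 29
  P[7]: 40 + -9 = 31
  P[8]: 35 + -9 = 26

Answer: 1:-3 2:15 3:22 4:24 5:14 6:29 7:31 8:26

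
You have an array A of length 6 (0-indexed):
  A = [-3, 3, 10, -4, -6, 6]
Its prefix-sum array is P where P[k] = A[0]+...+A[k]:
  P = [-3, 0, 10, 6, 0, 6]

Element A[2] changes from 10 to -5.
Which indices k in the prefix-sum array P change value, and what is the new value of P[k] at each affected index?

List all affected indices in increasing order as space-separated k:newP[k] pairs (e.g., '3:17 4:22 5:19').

P[k] = A[0] + ... + A[k]
P[k] includes A[2] iff k >= 2
Affected indices: 2, 3, ..., 5; delta = -15
  P[2]: 10 + -15 = -5
  P[3]: 6 + -15 = -9
  P[4]: 0 + -15 = -15
  P[5]: 6 + -15 = -9

Answer: 2:-5 3:-9 4:-15 5:-9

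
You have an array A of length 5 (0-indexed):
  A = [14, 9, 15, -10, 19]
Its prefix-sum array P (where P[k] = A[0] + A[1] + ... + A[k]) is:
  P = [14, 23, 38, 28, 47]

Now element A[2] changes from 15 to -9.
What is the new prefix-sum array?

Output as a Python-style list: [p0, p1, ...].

Change: A[2] 15 -> -9, delta = -24
P[k] for k < 2: unchanged (A[2] not included)
P[k] for k >= 2: shift by delta = -24
  P[0] = 14 + 0 = 14
  P[1] = 23 + 0 = 23
  P[2] = 38 + -24 = 14
  P[3] = 28 + -24 = 4
  P[4] = 47 + -24 = 23

Answer: [14, 23, 14, 4, 23]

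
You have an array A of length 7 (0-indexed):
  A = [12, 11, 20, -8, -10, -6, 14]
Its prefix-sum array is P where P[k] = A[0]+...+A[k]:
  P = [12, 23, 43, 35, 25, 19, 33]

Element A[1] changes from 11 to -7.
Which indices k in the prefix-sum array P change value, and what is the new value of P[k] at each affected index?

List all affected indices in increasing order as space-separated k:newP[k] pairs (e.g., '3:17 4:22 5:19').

P[k] = A[0] + ... + A[k]
P[k] includes A[1] iff k >= 1
Affected indices: 1, 2, ..., 6; delta = -18
  P[1]: 23 + -18 = 5
  P[2]: 43 + -18 = 25
  P[3]: 35 + -18 = 17
  P[4]: 25 + -18 = 7
  P[5]: 19 + -18 = 1
  P[6]: 33 + -18 = 15

Answer: 1:5 2:25 3:17 4:7 5:1 6:15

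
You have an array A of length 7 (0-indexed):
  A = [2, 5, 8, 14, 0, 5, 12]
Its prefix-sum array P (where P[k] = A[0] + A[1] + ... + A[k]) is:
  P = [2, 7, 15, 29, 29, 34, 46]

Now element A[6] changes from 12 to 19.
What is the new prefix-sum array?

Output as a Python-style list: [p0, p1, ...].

Change: A[6] 12 -> 19, delta = 7
P[k] for k < 6: unchanged (A[6] not included)
P[k] for k >= 6: shift by delta = 7
  P[0] = 2 + 0 = 2
  P[1] = 7 + 0 = 7
  P[2] = 15 + 0 = 15
  P[3] = 29 + 0 = 29
  P[4] = 29 + 0 = 29
  P[5] = 34 + 0 = 34
  P[6] = 46 + 7 = 53

Answer: [2, 7, 15, 29, 29, 34, 53]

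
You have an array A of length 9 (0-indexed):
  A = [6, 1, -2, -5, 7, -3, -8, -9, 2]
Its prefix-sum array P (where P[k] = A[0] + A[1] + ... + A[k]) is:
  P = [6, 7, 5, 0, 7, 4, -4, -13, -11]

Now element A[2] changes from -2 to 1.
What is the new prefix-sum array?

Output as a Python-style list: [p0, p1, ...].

Answer: [6, 7, 8, 3, 10, 7, -1, -10, -8]

Derivation:
Change: A[2] -2 -> 1, delta = 3
P[k] for k < 2: unchanged (A[2] not included)
P[k] for k >= 2: shift by delta = 3
  P[0] = 6 + 0 = 6
  P[1] = 7 + 0 = 7
  P[2] = 5 + 3 = 8
  P[3] = 0 + 3 = 3
  P[4] = 7 + 3 = 10
  P[5] = 4 + 3 = 7
  P[6] = -4 + 3 = -1
  P[7] = -13 + 3 = -10
  P[8] = -11 + 3 = -8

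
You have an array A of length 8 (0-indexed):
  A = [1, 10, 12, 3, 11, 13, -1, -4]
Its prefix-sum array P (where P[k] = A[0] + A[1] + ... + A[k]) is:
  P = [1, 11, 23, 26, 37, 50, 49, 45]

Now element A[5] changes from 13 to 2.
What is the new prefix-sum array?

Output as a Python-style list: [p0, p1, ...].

Answer: [1, 11, 23, 26, 37, 39, 38, 34]

Derivation:
Change: A[5] 13 -> 2, delta = -11
P[k] for k < 5: unchanged (A[5] not included)
P[k] for k >= 5: shift by delta = -11
  P[0] = 1 + 0 = 1
  P[1] = 11 + 0 = 11
  P[2] = 23 + 0 = 23
  P[3] = 26 + 0 = 26
  P[4] = 37 + 0 = 37
  P[5] = 50 + -11 = 39
  P[6] = 49 + -11 = 38
  P[7] = 45 + -11 = 34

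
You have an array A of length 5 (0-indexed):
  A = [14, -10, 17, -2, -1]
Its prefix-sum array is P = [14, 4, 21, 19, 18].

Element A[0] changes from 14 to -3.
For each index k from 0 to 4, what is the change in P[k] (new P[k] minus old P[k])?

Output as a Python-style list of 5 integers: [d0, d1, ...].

Answer: [-17, -17, -17, -17, -17]

Derivation:
Element change: A[0] 14 -> -3, delta = -17
For k < 0: P[k] unchanged, delta_P[k] = 0
For k >= 0: P[k] shifts by exactly -17
Delta array: [-17, -17, -17, -17, -17]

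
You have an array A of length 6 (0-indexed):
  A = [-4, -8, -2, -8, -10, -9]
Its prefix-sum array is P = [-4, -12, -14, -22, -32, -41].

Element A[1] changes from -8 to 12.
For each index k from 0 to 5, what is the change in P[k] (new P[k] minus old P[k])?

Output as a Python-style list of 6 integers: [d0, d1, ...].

Element change: A[1] -8 -> 12, delta = 20
For k < 1: P[k] unchanged, delta_P[k] = 0
For k >= 1: P[k] shifts by exactly 20
Delta array: [0, 20, 20, 20, 20, 20]

Answer: [0, 20, 20, 20, 20, 20]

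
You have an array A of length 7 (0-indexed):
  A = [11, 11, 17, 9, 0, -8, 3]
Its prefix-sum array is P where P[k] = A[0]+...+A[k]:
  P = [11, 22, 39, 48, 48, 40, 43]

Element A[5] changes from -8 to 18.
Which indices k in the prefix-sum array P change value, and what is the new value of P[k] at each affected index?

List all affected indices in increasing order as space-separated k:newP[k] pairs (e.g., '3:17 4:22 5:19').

Answer: 5:66 6:69

Derivation:
P[k] = A[0] + ... + A[k]
P[k] includes A[5] iff k >= 5
Affected indices: 5, 6, ..., 6; delta = 26
  P[5]: 40 + 26 = 66
  P[6]: 43 + 26 = 69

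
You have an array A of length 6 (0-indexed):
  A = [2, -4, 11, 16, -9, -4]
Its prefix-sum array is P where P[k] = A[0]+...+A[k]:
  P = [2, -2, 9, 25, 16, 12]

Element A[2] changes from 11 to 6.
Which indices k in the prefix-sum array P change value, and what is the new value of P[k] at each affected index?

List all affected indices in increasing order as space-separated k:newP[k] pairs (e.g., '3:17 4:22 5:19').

Answer: 2:4 3:20 4:11 5:7

Derivation:
P[k] = A[0] + ... + A[k]
P[k] includes A[2] iff k >= 2
Affected indices: 2, 3, ..., 5; delta = -5
  P[2]: 9 + -5 = 4
  P[3]: 25 + -5 = 20
  P[4]: 16 + -5 = 11
  P[5]: 12 + -5 = 7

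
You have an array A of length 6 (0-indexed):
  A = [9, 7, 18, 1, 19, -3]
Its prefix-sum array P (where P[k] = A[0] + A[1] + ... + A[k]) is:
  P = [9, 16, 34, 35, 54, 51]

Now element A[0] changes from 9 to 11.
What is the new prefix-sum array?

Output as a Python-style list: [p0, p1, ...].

Change: A[0] 9 -> 11, delta = 2
P[k] for k < 0: unchanged (A[0] not included)
P[k] for k >= 0: shift by delta = 2
  P[0] = 9 + 2 = 11
  P[1] = 16 + 2 = 18
  P[2] = 34 + 2 = 36
  P[3] = 35 + 2 = 37
  P[4] = 54 + 2 = 56
  P[5] = 51 + 2 = 53

Answer: [11, 18, 36, 37, 56, 53]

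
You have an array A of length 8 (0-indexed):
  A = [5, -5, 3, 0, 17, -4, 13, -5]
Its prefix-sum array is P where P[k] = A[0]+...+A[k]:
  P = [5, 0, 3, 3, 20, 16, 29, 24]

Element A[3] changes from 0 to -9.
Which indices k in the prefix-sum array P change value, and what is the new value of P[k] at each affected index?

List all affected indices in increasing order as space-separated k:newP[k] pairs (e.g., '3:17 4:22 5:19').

P[k] = A[0] + ... + A[k]
P[k] includes A[3] iff k >= 3
Affected indices: 3, 4, ..., 7; delta = -9
  P[3]: 3 + -9 = -6
  P[4]: 20 + -9 = 11
  P[5]: 16 + -9 = 7
  P[6]: 29 + -9 = 20
  P[7]: 24 + -9 = 15

Answer: 3:-6 4:11 5:7 6:20 7:15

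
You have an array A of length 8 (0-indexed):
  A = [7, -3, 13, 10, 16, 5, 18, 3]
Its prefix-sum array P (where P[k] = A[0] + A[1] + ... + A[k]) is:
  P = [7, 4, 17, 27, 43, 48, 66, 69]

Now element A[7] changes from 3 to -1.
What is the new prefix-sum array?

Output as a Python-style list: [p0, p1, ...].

Change: A[7] 3 -> -1, delta = -4
P[k] for k < 7: unchanged (A[7] not included)
P[k] for k >= 7: shift by delta = -4
  P[0] = 7 + 0 = 7
  P[1] = 4 + 0 = 4
  P[2] = 17 + 0 = 17
  P[3] = 27 + 0 = 27
  P[4] = 43 + 0 = 43
  P[5] = 48 + 0 = 48
  P[6] = 66 + 0 = 66
  P[7] = 69 + -4 = 65

Answer: [7, 4, 17, 27, 43, 48, 66, 65]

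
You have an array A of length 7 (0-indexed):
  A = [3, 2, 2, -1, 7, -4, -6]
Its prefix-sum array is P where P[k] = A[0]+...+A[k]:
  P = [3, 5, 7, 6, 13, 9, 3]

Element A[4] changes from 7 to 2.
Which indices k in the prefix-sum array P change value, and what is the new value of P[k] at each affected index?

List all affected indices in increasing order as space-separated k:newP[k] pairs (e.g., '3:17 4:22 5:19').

P[k] = A[0] + ... + A[k]
P[k] includes A[4] iff k >= 4
Affected indices: 4, 5, ..., 6; delta = -5
  P[4]: 13 + -5 = 8
  P[5]: 9 + -5 = 4
  P[6]: 3 + -5 = -2

Answer: 4:8 5:4 6:-2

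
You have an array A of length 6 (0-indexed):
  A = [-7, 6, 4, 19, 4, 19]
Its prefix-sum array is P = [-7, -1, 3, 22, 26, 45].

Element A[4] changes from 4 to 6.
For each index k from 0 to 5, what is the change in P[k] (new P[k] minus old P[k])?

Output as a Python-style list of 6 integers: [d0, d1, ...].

Answer: [0, 0, 0, 0, 2, 2]

Derivation:
Element change: A[4] 4 -> 6, delta = 2
For k < 4: P[k] unchanged, delta_P[k] = 0
For k >= 4: P[k] shifts by exactly 2
Delta array: [0, 0, 0, 0, 2, 2]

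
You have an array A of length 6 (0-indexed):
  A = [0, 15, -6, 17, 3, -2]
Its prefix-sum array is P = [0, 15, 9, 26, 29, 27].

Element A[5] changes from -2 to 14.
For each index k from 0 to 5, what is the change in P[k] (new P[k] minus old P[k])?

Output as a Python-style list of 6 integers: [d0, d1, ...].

Answer: [0, 0, 0, 0, 0, 16]

Derivation:
Element change: A[5] -2 -> 14, delta = 16
For k < 5: P[k] unchanged, delta_P[k] = 0
For k >= 5: P[k] shifts by exactly 16
Delta array: [0, 0, 0, 0, 0, 16]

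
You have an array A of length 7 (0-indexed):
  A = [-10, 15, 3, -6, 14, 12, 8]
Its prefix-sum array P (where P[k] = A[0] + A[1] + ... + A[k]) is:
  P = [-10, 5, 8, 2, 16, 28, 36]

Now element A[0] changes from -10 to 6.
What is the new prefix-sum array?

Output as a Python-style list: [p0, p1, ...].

Answer: [6, 21, 24, 18, 32, 44, 52]

Derivation:
Change: A[0] -10 -> 6, delta = 16
P[k] for k < 0: unchanged (A[0] not included)
P[k] for k >= 0: shift by delta = 16
  P[0] = -10 + 16 = 6
  P[1] = 5 + 16 = 21
  P[2] = 8 + 16 = 24
  P[3] = 2 + 16 = 18
  P[4] = 16 + 16 = 32
  P[5] = 28 + 16 = 44
  P[6] = 36 + 16 = 52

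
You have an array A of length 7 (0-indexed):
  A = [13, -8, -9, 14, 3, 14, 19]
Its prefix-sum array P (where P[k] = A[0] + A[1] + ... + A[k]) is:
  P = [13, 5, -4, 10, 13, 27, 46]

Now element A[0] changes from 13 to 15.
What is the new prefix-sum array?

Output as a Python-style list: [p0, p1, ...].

Answer: [15, 7, -2, 12, 15, 29, 48]

Derivation:
Change: A[0] 13 -> 15, delta = 2
P[k] for k < 0: unchanged (A[0] not included)
P[k] for k >= 0: shift by delta = 2
  P[0] = 13 + 2 = 15
  P[1] = 5 + 2 = 7
  P[2] = -4 + 2 = -2
  P[3] = 10 + 2 = 12
  P[4] = 13 + 2 = 15
  P[5] = 27 + 2 = 29
  P[6] = 46 + 2 = 48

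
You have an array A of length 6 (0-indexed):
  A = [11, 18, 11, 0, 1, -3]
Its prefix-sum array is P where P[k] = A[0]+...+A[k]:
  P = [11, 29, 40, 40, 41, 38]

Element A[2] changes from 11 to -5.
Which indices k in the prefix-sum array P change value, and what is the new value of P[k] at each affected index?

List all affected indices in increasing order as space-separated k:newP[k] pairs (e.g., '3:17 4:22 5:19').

P[k] = A[0] + ... + A[k]
P[k] includes A[2] iff k >= 2
Affected indices: 2, 3, ..., 5; delta = -16
  P[2]: 40 + -16 = 24
  P[3]: 40 + -16 = 24
  P[4]: 41 + -16 = 25
  P[5]: 38 + -16 = 22

Answer: 2:24 3:24 4:25 5:22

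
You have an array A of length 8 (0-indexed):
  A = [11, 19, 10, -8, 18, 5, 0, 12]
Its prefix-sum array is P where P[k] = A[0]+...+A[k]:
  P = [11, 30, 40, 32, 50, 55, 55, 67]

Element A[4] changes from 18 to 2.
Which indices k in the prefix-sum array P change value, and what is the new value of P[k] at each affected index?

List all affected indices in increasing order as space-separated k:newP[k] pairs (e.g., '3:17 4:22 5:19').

Answer: 4:34 5:39 6:39 7:51

Derivation:
P[k] = A[0] + ... + A[k]
P[k] includes A[4] iff k >= 4
Affected indices: 4, 5, ..., 7; delta = -16
  P[4]: 50 + -16 = 34
  P[5]: 55 + -16 = 39
  P[6]: 55 + -16 = 39
  P[7]: 67 + -16 = 51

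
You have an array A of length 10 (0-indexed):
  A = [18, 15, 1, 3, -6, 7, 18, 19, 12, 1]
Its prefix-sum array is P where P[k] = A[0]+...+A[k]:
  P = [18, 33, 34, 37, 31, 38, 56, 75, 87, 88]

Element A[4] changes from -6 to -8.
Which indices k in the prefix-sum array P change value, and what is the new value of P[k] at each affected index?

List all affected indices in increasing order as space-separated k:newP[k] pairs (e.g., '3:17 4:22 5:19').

P[k] = A[0] + ... + A[k]
P[k] includes A[4] iff k >= 4
Affected indices: 4, 5, ..., 9; delta = -2
  P[4]: 31 + -2 = 29
  P[5]: 38 + -2 = 36
  P[6]: 56 + -2 = 54
  P[7]: 75 + -2 = 73
  P[8]: 87 + -2 = 85
  P[9]: 88 + -2 = 86

Answer: 4:29 5:36 6:54 7:73 8:85 9:86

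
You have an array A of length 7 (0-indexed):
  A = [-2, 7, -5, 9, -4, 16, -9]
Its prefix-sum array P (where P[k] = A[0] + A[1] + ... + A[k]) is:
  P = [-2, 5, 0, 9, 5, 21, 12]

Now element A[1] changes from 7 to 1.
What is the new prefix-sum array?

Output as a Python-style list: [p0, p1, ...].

Change: A[1] 7 -> 1, delta = -6
P[k] for k < 1: unchanged (A[1] not included)
P[k] for k >= 1: shift by delta = -6
  P[0] = -2 + 0 = -2
  P[1] = 5 + -6 = -1
  P[2] = 0 + -6 = -6
  P[3] = 9 + -6 = 3
  P[4] = 5 + -6 = -1
  P[5] = 21 + -6 = 15
  P[6] = 12 + -6 = 6

Answer: [-2, -1, -6, 3, -1, 15, 6]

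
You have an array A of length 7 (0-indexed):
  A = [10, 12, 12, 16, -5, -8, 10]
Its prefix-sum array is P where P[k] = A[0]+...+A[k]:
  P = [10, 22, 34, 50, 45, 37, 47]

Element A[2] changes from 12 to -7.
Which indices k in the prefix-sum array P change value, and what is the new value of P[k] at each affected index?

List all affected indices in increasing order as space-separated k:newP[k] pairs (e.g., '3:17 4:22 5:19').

Answer: 2:15 3:31 4:26 5:18 6:28

Derivation:
P[k] = A[0] + ... + A[k]
P[k] includes A[2] iff k >= 2
Affected indices: 2, 3, ..., 6; delta = -19
  P[2]: 34 + -19 = 15
  P[3]: 50 + -19 = 31
  P[4]: 45 + -19 = 26
  P[5]: 37 + -19 = 18
  P[6]: 47 + -19 = 28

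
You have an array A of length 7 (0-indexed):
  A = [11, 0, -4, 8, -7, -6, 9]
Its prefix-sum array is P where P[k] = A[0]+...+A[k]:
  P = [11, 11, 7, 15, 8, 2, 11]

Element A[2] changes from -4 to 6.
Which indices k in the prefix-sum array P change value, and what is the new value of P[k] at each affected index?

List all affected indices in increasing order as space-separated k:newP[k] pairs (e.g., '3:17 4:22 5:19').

P[k] = A[0] + ... + A[k]
P[k] includes A[2] iff k >= 2
Affected indices: 2, 3, ..., 6; delta = 10
  P[2]: 7 + 10 = 17
  P[3]: 15 + 10 = 25
  P[4]: 8 + 10 = 18
  P[5]: 2 + 10 = 12
  P[6]: 11 + 10 = 21

Answer: 2:17 3:25 4:18 5:12 6:21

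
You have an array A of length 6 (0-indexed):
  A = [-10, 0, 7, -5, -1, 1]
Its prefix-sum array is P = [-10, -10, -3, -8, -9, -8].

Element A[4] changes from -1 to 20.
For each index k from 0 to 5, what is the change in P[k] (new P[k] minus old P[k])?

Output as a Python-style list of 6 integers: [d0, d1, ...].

Element change: A[4] -1 -> 20, delta = 21
For k < 4: P[k] unchanged, delta_P[k] = 0
For k >= 4: P[k] shifts by exactly 21
Delta array: [0, 0, 0, 0, 21, 21]

Answer: [0, 0, 0, 0, 21, 21]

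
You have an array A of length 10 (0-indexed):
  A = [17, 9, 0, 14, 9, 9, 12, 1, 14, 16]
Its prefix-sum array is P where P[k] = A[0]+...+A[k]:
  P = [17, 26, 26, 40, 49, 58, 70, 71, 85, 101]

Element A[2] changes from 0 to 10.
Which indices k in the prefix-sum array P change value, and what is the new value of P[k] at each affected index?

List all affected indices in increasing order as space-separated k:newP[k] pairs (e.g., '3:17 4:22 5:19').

Answer: 2:36 3:50 4:59 5:68 6:80 7:81 8:95 9:111

Derivation:
P[k] = A[0] + ... + A[k]
P[k] includes A[2] iff k >= 2
Affected indices: 2, 3, ..., 9; delta = 10
  P[2]: 26 + 10 = 36
  P[3]: 40 + 10 = 50
  P[4]: 49 + 10 = 59
  P[5]: 58 + 10 = 68
  P[6]: 70 + 10 = 80
  P[7]: 71 + 10 = 81
  P[8]: 85 + 10 = 95
  P[9]: 101 + 10 = 111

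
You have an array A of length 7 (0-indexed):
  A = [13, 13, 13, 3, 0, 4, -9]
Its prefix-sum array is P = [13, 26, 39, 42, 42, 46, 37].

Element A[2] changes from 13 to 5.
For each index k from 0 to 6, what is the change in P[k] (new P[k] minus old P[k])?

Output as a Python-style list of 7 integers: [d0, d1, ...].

Element change: A[2] 13 -> 5, delta = -8
For k < 2: P[k] unchanged, delta_P[k] = 0
For k >= 2: P[k] shifts by exactly -8
Delta array: [0, 0, -8, -8, -8, -8, -8]

Answer: [0, 0, -8, -8, -8, -8, -8]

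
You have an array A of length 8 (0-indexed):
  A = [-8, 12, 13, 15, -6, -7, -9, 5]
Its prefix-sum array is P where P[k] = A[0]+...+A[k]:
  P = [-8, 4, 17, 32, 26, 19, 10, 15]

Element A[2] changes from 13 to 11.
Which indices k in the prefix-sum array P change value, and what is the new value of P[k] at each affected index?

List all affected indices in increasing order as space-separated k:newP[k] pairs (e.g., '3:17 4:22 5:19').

Answer: 2:15 3:30 4:24 5:17 6:8 7:13

Derivation:
P[k] = A[0] + ... + A[k]
P[k] includes A[2] iff k >= 2
Affected indices: 2, 3, ..., 7; delta = -2
  P[2]: 17 + -2 = 15
  P[3]: 32 + -2 = 30
  P[4]: 26 + -2 = 24
  P[5]: 19 + -2 = 17
  P[6]: 10 + -2 = 8
  P[7]: 15 + -2 = 13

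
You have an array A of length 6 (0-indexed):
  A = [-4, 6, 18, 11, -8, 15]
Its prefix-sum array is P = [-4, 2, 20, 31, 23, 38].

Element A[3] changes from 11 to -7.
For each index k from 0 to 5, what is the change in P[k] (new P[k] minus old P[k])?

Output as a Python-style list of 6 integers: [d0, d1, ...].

Answer: [0, 0, 0, -18, -18, -18]

Derivation:
Element change: A[3] 11 -> -7, delta = -18
For k < 3: P[k] unchanged, delta_P[k] = 0
For k >= 3: P[k] shifts by exactly -18
Delta array: [0, 0, 0, -18, -18, -18]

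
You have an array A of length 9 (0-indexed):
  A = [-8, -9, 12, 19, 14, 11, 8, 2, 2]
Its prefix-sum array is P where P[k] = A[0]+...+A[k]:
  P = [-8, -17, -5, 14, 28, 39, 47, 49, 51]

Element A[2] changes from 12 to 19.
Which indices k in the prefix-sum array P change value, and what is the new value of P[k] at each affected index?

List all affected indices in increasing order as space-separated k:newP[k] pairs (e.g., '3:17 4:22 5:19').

P[k] = A[0] + ... + A[k]
P[k] includes A[2] iff k >= 2
Affected indices: 2, 3, ..., 8; delta = 7
  P[2]: -5 + 7 = 2
  P[3]: 14 + 7 = 21
  P[4]: 28 + 7 = 35
  P[5]: 39 + 7 = 46
  P[6]: 47 + 7 = 54
  P[7]: 49 + 7 = 56
  P[8]: 51 + 7 = 58

Answer: 2:2 3:21 4:35 5:46 6:54 7:56 8:58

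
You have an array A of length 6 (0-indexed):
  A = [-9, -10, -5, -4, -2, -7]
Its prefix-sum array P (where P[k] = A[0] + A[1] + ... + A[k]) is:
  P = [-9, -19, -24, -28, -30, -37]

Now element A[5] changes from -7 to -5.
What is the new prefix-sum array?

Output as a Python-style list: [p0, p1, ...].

Change: A[5] -7 -> -5, delta = 2
P[k] for k < 5: unchanged (A[5] not included)
P[k] for k >= 5: shift by delta = 2
  P[0] = -9 + 0 = -9
  P[1] = -19 + 0 = -19
  P[2] = -24 + 0 = -24
  P[3] = -28 + 0 = -28
  P[4] = -30 + 0 = -30
  P[5] = -37 + 2 = -35

Answer: [-9, -19, -24, -28, -30, -35]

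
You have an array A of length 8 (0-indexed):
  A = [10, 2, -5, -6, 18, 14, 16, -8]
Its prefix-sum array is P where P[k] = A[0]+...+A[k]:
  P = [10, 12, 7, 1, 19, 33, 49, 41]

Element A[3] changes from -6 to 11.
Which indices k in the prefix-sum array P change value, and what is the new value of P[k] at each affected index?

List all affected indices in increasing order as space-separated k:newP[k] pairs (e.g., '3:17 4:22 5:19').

P[k] = A[0] + ... + A[k]
P[k] includes A[3] iff k >= 3
Affected indices: 3, 4, ..., 7; delta = 17
  P[3]: 1 + 17 = 18
  P[4]: 19 + 17 = 36
  P[5]: 33 + 17 = 50
  P[6]: 49 + 17 = 66
  P[7]: 41 + 17 = 58

Answer: 3:18 4:36 5:50 6:66 7:58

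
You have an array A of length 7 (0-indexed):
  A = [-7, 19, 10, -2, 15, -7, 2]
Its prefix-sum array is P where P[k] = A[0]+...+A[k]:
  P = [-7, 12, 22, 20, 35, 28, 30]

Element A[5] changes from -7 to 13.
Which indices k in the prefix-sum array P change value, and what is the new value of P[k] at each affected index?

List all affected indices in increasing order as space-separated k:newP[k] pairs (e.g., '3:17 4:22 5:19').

Answer: 5:48 6:50

Derivation:
P[k] = A[0] + ... + A[k]
P[k] includes A[5] iff k >= 5
Affected indices: 5, 6, ..., 6; delta = 20
  P[5]: 28 + 20 = 48
  P[6]: 30 + 20 = 50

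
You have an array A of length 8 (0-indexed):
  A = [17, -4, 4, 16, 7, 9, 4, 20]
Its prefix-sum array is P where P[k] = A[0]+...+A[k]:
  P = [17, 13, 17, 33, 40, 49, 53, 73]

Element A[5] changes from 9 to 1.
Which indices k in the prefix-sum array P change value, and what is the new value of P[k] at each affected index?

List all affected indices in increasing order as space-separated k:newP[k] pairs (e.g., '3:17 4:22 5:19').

P[k] = A[0] + ... + A[k]
P[k] includes A[5] iff k >= 5
Affected indices: 5, 6, ..., 7; delta = -8
  P[5]: 49 + -8 = 41
  P[6]: 53 + -8 = 45
  P[7]: 73 + -8 = 65

Answer: 5:41 6:45 7:65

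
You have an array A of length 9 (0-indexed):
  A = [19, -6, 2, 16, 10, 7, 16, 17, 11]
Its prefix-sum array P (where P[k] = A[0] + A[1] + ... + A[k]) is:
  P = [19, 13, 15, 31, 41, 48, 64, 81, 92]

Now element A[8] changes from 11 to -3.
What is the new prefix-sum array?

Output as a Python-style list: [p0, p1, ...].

Answer: [19, 13, 15, 31, 41, 48, 64, 81, 78]

Derivation:
Change: A[8] 11 -> -3, delta = -14
P[k] for k < 8: unchanged (A[8] not included)
P[k] for k >= 8: shift by delta = -14
  P[0] = 19 + 0 = 19
  P[1] = 13 + 0 = 13
  P[2] = 15 + 0 = 15
  P[3] = 31 + 0 = 31
  P[4] = 41 + 0 = 41
  P[5] = 48 + 0 = 48
  P[6] = 64 + 0 = 64
  P[7] = 81 + 0 = 81
  P[8] = 92 + -14 = 78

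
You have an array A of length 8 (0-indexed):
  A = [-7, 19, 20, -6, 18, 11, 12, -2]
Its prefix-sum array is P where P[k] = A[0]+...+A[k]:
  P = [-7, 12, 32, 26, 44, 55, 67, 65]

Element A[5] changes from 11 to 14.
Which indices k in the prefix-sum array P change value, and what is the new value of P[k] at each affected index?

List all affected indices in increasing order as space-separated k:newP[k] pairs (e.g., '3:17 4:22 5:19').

Answer: 5:58 6:70 7:68

Derivation:
P[k] = A[0] + ... + A[k]
P[k] includes A[5] iff k >= 5
Affected indices: 5, 6, ..., 7; delta = 3
  P[5]: 55 + 3 = 58
  P[6]: 67 + 3 = 70
  P[7]: 65 + 3 = 68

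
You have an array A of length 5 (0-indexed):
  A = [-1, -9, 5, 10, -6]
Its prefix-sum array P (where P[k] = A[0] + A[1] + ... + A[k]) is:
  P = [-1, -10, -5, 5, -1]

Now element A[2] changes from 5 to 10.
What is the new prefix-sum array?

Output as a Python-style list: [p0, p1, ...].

Answer: [-1, -10, 0, 10, 4]

Derivation:
Change: A[2] 5 -> 10, delta = 5
P[k] for k < 2: unchanged (A[2] not included)
P[k] for k >= 2: shift by delta = 5
  P[0] = -1 + 0 = -1
  P[1] = -10 + 0 = -10
  P[2] = -5 + 5 = 0
  P[3] = 5 + 5 = 10
  P[4] = -1 + 5 = 4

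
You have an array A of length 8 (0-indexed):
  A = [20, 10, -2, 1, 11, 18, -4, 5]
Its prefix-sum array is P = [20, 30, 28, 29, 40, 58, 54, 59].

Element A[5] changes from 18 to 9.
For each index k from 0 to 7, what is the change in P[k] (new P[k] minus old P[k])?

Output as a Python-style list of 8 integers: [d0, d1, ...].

Answer: [0, 0, 0, 0, 0, -9, -9, -9]

Derivation:
Element change: A[5] 18 -> 9, delta = -9
For k < 5: P[k] unchanged, delta_P[k] = 0
For k >= 5: P[k] shifts by exactly -9
Delta array: [0, 0, 0, 0, 0, -9, -9, -9]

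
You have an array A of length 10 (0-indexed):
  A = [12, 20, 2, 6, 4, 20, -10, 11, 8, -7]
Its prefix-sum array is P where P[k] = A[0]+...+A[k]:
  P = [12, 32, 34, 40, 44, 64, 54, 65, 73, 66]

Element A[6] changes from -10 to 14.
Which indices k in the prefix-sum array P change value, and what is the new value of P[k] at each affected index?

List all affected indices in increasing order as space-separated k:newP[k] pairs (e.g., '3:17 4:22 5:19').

P[k] = A[0] + ... + A[k]
P[k] includes A[6] iff k >= 6
Affected indices: 6, 7, ..., 9; delta = 24
  P[6]: 54 + 24 = 78
  P[7]: 65 + 24 = 89
  P[8]: 73 + 24 = 97
  P[9]: 66 + 24 = 90

Answer: 6:78 7:89 8:97 9:90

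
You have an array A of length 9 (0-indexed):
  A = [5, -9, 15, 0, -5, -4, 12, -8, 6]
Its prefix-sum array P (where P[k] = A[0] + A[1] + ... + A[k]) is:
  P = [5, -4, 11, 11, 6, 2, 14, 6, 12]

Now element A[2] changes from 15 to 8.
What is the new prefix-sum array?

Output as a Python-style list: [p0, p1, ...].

Change: A[2] 15 -> 8, delta = -7
P[k] for k < 2: unchanged (A[2] not included)
P[k] for k >= 2: shift by delta = -7
  P[0] = 5 + 0 = 5
  P[1] = -4 + 0 = -4
  P[2] = 11 + -7 = 4
  P[3] = 11 + -7 = 4
  P[4] = 6 + -7 = -1
  P[5] = 2 + -7 = -5
  P[6] = 14 + -7 = 7
  P[7] = 6 + -7 = -1
  P[8] = 12 + -7 = 5

Answer: [5, -4, 4, 4, -1, -5, 7, -1, 5]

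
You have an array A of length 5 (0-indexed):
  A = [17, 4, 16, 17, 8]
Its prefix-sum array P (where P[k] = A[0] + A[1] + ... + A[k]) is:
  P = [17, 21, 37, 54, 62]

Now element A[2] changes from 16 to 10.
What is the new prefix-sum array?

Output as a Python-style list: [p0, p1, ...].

Answer: [17, 21, 31, 48, 56]

Derivation:
Change: A[2] 16 -> 10, delta = -6
P[k] for k < 2: unchanged (A[2] not included)
P[k] for k >= 2: shift by delta = -6
  P[0] = 17 + 0 = 17
  P[1] = 21 + 0 = 21
  P[2] = 37 + -6 = 31
  P[3] = 54 + -6 = 48
  P[4] = 62 + -6 = 56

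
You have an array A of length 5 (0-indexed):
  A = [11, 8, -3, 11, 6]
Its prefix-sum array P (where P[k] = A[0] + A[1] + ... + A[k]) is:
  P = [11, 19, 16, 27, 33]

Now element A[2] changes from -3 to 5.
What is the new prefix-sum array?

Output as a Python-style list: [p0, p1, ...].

Answer: [11, 19, 24, 35, 41]

Derivation:
Change: A[2] -3 -> 5, delta = 8
P[k] for k < 2: unchanged (A[2] not included)
P[k] for k >= 2: shift by delta = 8
  P[0] = 11 + 0 = 11
  P[1] = 19 + 0 = 19
  P[2] = 16 + 8 = 24
  P[3] = 27 + 8 = 35
  P[4] = 33 + 8 = 41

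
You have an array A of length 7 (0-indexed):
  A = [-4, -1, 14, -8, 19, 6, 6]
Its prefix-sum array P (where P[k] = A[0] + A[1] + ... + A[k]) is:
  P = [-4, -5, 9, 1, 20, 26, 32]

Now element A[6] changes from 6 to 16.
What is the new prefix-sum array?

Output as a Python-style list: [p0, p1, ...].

Answer: [-4, -5, 9, 1, 20, 26, 42]

Derivation:
Change: A[6] 6 -> 16, delta = 10
P[k] for k < 6: unchanged (A[6] not included)
P[k] for k >= 6: shift by delta = 10
  P[0] = -4 + 0 = -4
  P[1] = -5 + 0 = -5
  P[2] = 9 + 0 = 9
  P[3] = 1 + 0 = 1
  P[4] = 20 + 0 = 20
  P[5] = 26 + 0 = 26
  P[6] = 32 + 10 = 42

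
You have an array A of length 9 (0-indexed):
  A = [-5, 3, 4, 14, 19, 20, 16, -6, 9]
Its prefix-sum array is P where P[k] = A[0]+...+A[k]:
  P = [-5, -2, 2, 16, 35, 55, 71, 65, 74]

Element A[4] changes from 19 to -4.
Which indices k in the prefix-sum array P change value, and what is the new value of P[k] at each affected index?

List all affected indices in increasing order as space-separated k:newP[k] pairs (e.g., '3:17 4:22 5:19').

Answer: 4:12 5:32 6:48 7:42 8:51

Derivation:
P[k] = A[0] + ... + A[k]
P[k] includes A[4] iff k >= 4
Affected indices: 4, 5, ..., 8; delta = -23
  P[4]: 35 + -23 = 12
  P[5]: 55 + -23 = 32
  P[6]: 71 + -23 = 48
  P[7]: 65 + -23 = 42
  P[8]: 74 + -23 = 51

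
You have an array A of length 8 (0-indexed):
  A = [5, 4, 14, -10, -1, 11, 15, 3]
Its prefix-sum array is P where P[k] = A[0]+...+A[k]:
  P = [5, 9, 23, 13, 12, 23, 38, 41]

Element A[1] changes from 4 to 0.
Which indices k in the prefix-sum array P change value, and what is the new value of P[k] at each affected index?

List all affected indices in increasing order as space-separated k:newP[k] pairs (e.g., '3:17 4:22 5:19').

P[k] = A[0] + ... + A[k]
P[k] includes A[1] iff k >= 1
Affected indices: 1, 2, ..., 7; delta = -4
  P[1]: 9 + -4 = 5
  P[2]: 23 + -4 = 19
  P[3]: 13 + -4 = 9
  P[4]: 12 + -4 = 8
  P[5]: 23 + -4 = 19
  P[6]: 38 + -4 = 34
  P[7]: 41 + -4 = 37

Answer: 1:5 2:19 3:9 4:8 5:19 6:34 7:37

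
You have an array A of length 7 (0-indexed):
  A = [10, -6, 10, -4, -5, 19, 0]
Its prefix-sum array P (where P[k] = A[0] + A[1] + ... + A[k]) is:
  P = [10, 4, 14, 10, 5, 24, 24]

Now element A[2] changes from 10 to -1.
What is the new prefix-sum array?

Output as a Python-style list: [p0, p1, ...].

Change: A[2] 10 -> -1, delta = -11
P[k] for k < 2: unchanged (A[2] not included)
P[k] for k >= 2: shift by delta = -11
  P[0] = 10 + 0 = 10
  P[1] = 4 + 0 = 4
  P[2] = 14 + -11 = 3
  P[3] = 10 + -11 = -1
  P[4] = 5 + -11 = -6
  P[5] = 24 + -11 = 13
  P[6] = 24 + -11 = 13

Answer: [10, 4, 3, -1, -6, 13, 13]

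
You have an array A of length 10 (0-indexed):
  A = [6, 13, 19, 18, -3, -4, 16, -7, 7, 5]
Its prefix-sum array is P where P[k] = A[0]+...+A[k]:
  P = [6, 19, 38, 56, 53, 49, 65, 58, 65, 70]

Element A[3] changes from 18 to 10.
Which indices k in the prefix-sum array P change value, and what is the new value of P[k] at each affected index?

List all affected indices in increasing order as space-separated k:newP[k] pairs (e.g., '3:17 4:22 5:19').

P[k] = A[0] + ... + A[k]
P[k] includes A[3] iff k >= 3
Affected indices: 3, 4, ..., 9; delta = -8
  P[3]: 56 + -8 = 48
  P[4]: 53 + -8 = 45
  P[5]: 49 + -8 = 41
  P[6]: 65 + -8 = 57
  P[7]: 58 + -8 = 50
  P[8]: 65 + -8 = 57
  P[9]: 70 + -8 = 62

Answer: 3:48 4:45 5:41 6:57 7:50 8:57 9:62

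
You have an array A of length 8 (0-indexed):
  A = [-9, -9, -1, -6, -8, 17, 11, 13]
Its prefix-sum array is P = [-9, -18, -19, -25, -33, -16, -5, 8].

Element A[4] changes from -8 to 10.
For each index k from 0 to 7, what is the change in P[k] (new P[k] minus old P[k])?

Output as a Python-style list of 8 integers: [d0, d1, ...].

Element change: A[4] -8 -> 10, delta = 18
For k < 4: P[k] unchanged, delta_P[k] = 0
For k >= 4: P[k] shifts by exactly 18
Delta array: [0, 0, 0, 0, 18, 18, 18, 18]

Answer: [0, 0, 0, 0, 18, 18, 18, 18]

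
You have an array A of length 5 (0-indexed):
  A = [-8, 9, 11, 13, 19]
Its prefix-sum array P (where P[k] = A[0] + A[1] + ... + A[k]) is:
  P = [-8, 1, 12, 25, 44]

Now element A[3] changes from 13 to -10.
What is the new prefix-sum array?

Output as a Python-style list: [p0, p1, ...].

Change: A[3] 13 -> -10, delta = -23
P[k] for k < 3: unchanged (A[3] not included)
P[k] for k >= 3: shift by delta = -23
  P[0] = -8 + 0 = -8
  P[1] = 1 + 0 = 1
  P[2] = 12 + 0 = 12
  P[3] = 25 + -23 = 2
  P[4] = 44 + -23 = 21

Answer: [-8, 1, 12, 2, 21]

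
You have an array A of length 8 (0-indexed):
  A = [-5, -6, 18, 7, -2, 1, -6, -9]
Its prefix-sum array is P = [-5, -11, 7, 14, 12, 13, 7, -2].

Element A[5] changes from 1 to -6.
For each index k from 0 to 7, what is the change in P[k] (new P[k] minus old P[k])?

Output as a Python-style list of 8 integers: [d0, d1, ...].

Answer: [0, 0, 0, 0, 0, -7, -7, -7]

Derivation:
Element change: A[5] 1 -> -6, delta = -7
For k < 5: P[k] unchanged, delta_P[k] = 0
For k >= 5: P[k] shifts by exactly -7
Delta array: [0, 0, 0, 0, 0, -7, -7, -7]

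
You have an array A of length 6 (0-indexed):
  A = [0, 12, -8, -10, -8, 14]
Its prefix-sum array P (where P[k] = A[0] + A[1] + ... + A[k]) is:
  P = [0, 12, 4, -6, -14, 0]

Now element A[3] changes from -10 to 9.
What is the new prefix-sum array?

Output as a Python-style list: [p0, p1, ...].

Answer: [0, 12, 4, 13, 5, 19]

Derivation:
Change: A[3] -10 -> 9, delta = 19
P[k] for k < 3: unchanged (A[3] not included)
P[k] for k >= 3: shift by delta = 19
  P[0] = 0 + 0 = 0
  P[1] = 12 + 0 = 12
  P[2] = 4 + 0 = 4
  P[3] = -6 + 19 = 13
  P[4] = -14 + 19 = 5
  P[5] = 0 + 19 = 19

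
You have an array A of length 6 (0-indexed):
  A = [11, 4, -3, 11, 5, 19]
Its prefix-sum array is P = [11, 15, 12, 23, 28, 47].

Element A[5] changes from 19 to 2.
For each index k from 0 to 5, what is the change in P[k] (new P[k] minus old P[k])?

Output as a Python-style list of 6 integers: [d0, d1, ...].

Element change: A[5] 19 -> 2, delta = -17
For k < 5: P[k] unchanged, delta_P[k] = 0
For k >= 5: P[k] shifts by exactly -17
Delta array: [0, 0, 0, 0, 0, -17]

Answer: [0, 0, 0, 0, 0, -17]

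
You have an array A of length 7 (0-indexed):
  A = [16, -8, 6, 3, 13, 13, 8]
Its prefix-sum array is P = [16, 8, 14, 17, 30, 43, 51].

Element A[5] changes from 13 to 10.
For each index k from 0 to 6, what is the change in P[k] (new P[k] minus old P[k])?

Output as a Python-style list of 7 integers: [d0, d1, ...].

Answer: [0, 0, 0, 0, 0, -3, -3]

Derivation:
Element change: A[5] 13 -> 10, delta = -3
For k < 5: P[k] unchanged, delta_P[k] = 0
For k >= 5: P[k] shifts by exactly -3
Delta array: [0, 0, 0, 0, 0, -3, -3]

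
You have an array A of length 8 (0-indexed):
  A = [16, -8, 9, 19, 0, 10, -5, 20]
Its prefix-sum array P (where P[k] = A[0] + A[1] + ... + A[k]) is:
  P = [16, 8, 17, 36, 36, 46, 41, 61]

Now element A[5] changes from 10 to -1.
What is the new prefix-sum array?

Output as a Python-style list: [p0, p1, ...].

Change: A[5] 10 -> -1, delta = -11
P[k] for k < 5: unchanged (A[5] not included)
P[k] for k >= 5: shift by delta = -11
  P[0] = 16 + 0 = 16
  P[1] = 8 + 0 = 8
  P[2] = 17 + 0 = 17
  P[3] = 36 + 0 = 36
  P[4] = 36 + 0 = 36
  P[5] = 46 + -11 = 35
  P[6] = 41 + -11 = 30
  P[7] = 61 + -11 = 50

Answer: [16, 8, 17, 36, 36, 35, 30, 50]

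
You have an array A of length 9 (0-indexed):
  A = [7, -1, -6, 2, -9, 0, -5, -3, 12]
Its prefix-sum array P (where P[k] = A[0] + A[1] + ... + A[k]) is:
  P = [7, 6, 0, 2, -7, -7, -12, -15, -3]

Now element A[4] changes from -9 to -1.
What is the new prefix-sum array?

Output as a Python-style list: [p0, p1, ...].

Change: A[4] -9 -> -1, delta = 8
P[k] for k < 4: unchanged (A[4] not included)
P[k] for k >= 4: shift by delta = 8
  P[0] = 7 + 0 = 7
  P[1] = 6 + 0 = 6
  P[2] = 0 + 0 = 0
  P[3] = 2 + 0 = 2
  P[4] = -7 + 8 = 1
  P[5] = -7 + 8 = 1
  P[6] = -12 + 8 = -4
  P[7] = -15 + 8 = -7
  P[8] = -3 + 8 = 5

Answer: [7, 6, 0, 2, 1, 1, -4, -7, 5]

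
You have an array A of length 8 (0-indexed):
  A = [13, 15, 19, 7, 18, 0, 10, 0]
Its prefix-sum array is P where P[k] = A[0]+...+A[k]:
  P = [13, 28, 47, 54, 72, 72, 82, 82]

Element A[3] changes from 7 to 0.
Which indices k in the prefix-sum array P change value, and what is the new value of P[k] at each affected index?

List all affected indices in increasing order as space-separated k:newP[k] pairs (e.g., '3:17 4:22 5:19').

Answer: 3:47 4:65 5:65 6:75 7:75

Derivation:
P[k] = A[0] + ... + A[k]
P[k] includes A[3] iff k >= 3
Affected indices: 3, 4, ..., 7; delta = -7
  P[3]: 54 + -7 = 47
  P[4]: 72 + -7 = 65
  P[5]: 72 + -7 = 65
  P[6]: 82 + -7 = 75
  P[7]: 82 + -7 = 75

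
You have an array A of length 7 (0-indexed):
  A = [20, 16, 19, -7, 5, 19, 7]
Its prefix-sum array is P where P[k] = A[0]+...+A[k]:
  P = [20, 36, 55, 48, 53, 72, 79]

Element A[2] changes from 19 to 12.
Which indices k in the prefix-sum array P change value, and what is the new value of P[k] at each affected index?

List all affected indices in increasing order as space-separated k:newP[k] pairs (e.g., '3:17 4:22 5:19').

P[k] = A[0] + ... + A[k]
P[k] includes A[2] iff k >= 2
Affected indices: 2, 3, ..., 6; delta = -7
  P[2]: 55 + -7 = 48
  P[3]: 48 + -7 = 41
  P[4]: 53 + -7 = 46
  P[5]: 72 + -7 = 65
  P[6]: 79 + -7 = 72

Answer: 2:48 3:41 4:46 5:65 6:72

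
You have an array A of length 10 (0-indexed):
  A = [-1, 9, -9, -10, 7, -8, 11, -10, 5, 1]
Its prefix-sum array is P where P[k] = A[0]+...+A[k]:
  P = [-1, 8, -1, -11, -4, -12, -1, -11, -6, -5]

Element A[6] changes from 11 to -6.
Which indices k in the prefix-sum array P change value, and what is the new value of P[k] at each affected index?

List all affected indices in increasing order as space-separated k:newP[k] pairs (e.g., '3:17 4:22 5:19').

Answer: 6:-18 7:-28 8:-23 9:-22

Derivation:
P[k] = A[0] + ... + A[k]
P[k] includes A[6] iff k >= 6
Affected indices: 6, 7, ..., 9; delta = -17
  P[6]: -1 + -17 = -18
  P[7]: -11 + -17 = -28
  P[8]: -6 + -17 = -23
  P[9]: -5 + -17 = -22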